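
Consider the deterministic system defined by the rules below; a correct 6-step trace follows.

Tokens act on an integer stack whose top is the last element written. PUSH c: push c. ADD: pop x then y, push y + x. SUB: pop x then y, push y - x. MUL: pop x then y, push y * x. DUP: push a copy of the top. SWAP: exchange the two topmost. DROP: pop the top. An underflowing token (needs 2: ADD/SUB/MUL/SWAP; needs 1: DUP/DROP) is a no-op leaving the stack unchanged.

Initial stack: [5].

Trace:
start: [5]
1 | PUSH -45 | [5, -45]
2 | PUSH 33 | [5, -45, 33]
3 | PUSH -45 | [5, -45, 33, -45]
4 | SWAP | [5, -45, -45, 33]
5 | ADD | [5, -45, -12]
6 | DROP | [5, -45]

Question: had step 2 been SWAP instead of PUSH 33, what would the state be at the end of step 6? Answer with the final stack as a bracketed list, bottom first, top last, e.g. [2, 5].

[-45]

(re-executing from step 2 with the substitution; state before step 2: [5, -45])
2 | SWAP | [-45, 5]
3 | PUSH -45 | [-45, 5, -45]
4 | SWAP | [-45, -45, 5]
5 | ADD | [-45, -40]
6 | DROP | [-45]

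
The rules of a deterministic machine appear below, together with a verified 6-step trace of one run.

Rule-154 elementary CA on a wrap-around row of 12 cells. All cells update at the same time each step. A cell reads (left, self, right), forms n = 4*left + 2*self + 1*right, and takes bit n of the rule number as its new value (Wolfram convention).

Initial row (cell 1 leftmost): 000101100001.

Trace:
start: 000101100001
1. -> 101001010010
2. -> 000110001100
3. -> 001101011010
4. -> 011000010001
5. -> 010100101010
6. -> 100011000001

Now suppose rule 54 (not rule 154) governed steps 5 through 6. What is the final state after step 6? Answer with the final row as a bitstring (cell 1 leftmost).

(re-executing steps 5..6 under rule 54; state before step 5: 011000010001)
5. -> 100100111011
6. -> 011111000100

011111000100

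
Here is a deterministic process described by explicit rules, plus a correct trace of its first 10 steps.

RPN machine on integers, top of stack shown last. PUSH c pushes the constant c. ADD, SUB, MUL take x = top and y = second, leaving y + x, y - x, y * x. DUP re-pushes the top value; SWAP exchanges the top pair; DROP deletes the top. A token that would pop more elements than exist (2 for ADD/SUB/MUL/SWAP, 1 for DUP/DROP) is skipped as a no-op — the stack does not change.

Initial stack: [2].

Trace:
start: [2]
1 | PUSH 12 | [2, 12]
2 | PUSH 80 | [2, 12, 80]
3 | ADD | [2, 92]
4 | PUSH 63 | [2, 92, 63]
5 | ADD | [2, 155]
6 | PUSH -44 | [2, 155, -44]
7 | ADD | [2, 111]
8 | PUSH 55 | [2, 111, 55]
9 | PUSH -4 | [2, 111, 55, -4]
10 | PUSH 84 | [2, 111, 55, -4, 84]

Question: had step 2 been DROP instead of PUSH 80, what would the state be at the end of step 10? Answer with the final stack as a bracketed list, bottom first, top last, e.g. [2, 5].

[21, 55, -4, 84]

(re-executing from step 2 with the substitution; state before step 2: [2, 12])
2 | DROP | [2]
3 | ADD | [2]
4 | PUSH 63 | [2, 63]
5 | ADD | [65]
6 | PUSH -44 | [65, -44]
7 | ADD | [21]
8 | PUSH 55 | [21, 55]
9 | PUSH -4 | [21, 55, -4]
10 | PUSH 84 | [21, 55, -4, 84]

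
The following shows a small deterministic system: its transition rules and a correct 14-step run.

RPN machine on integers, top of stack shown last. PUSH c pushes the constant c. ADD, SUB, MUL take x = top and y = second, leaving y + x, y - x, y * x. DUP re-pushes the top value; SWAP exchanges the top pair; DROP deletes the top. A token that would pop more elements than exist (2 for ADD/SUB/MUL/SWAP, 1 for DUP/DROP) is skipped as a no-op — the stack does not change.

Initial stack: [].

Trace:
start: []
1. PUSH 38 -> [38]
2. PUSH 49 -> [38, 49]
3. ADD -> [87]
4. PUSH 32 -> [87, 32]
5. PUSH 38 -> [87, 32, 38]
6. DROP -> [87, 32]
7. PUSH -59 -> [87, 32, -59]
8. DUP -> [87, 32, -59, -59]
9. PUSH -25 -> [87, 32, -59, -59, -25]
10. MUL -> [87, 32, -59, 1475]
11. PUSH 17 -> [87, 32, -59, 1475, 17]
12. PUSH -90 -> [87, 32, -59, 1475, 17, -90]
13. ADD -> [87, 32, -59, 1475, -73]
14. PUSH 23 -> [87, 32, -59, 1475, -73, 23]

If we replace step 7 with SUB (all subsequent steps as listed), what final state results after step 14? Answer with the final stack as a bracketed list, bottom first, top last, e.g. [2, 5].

[55, -1375, -73, 23]

(re-executing from step 7 with the substitution; state before step 7: [87, 32])
7. SUB -> [55]
8. DUP -> [55, 55]
9. PUSH -25 -> [55, 55, -25]
10. MUL -> [55, -1375]
11. PUSH 17 -> [55, -1375, 17]
12. PUSH -90 -> [55, -1375, 17, -90]
13. ADD -> [55, -1375, -73]
14. PUSH 23 -> [55, -1375, -73, 23]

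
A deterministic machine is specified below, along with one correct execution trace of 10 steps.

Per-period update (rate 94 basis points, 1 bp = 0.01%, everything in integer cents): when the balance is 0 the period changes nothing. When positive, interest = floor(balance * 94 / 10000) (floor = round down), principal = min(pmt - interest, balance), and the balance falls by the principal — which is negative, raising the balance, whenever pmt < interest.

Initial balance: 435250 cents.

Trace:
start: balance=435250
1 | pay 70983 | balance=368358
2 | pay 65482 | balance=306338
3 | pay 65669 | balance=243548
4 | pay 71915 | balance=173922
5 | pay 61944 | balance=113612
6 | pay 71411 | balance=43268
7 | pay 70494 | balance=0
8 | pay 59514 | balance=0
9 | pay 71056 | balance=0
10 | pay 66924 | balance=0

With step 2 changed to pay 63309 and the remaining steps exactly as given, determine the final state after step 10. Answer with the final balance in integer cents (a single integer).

0

(re-executing from step 2 with the substitution; state before step 2: balance=368358)
2 | pay 63309 | balance=308511
3 | pay 65669 | balance=245742
4 | pay 71915 | balance=176136
5 | pay 61944 | balance=115847
6 | pay 71411 | balance=45524
7 | pay 70494 | balance=0
8 | pay 59514 | balance=0
9 | pay 71056 | balance=0
10 | pay 66924 | balance=0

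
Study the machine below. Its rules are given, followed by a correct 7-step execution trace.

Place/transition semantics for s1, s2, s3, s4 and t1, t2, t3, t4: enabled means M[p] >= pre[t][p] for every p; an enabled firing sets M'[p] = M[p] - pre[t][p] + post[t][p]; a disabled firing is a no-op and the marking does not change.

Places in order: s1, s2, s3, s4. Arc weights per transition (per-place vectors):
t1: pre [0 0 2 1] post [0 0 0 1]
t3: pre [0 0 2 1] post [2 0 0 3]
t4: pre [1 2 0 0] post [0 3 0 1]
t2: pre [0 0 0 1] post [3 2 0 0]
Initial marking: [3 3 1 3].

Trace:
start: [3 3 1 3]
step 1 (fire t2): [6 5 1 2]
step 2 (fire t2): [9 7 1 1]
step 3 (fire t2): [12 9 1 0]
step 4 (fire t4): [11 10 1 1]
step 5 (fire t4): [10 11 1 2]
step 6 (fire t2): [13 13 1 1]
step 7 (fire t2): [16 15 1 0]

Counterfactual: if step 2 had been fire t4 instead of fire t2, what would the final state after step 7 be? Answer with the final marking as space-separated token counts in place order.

12 14 1 2

(re-executing from step 2 with the substitution; state before step 2: [6 5 1 2])
step 2 (fire t4): [5 6 1 3]
step 3 (fire t2): [8 8 1 2]
step 4 (fire t4): [7 9 1 3]
step 5 (fire t4): [6 10 1 4]
step 6 (fire t2): [9 12 1 3]
step 7 (fire t2): [12 14 1 2]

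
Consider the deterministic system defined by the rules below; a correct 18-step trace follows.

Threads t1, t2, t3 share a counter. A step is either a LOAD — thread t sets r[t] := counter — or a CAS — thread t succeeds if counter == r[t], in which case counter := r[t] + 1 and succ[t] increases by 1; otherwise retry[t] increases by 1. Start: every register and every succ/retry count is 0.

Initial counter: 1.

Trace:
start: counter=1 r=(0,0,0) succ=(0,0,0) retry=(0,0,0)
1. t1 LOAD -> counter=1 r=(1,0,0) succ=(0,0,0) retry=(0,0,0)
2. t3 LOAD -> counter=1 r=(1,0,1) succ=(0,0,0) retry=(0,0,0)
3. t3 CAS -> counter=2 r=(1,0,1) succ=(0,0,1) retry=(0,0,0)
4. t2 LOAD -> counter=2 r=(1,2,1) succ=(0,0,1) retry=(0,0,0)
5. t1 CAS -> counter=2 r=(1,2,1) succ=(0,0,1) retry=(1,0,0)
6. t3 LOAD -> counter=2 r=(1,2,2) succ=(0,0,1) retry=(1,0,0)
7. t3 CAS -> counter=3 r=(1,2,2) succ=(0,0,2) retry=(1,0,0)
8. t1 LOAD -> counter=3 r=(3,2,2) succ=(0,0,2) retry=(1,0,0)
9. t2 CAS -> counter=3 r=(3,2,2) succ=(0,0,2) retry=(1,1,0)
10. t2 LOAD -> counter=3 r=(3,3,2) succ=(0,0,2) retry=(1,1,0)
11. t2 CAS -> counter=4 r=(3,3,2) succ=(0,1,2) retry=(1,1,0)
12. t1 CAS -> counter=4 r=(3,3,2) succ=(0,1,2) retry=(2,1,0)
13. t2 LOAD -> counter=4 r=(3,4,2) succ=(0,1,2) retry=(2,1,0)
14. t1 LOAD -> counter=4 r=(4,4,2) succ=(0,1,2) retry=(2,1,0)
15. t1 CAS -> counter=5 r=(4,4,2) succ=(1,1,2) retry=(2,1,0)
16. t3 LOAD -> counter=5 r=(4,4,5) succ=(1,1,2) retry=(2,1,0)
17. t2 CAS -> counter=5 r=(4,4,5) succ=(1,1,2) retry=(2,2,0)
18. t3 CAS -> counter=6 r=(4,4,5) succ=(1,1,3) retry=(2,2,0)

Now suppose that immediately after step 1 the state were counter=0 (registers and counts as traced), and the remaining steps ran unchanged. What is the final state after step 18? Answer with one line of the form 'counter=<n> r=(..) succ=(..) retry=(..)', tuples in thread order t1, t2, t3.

state after step 1 := counter=0 r=(1,0,0) succ=(0,0,0) retry=(0,0,0)
2. t3 LOAD -> counter=0 r=(1,0,0) succ=(0,0,0) retry=(0,0,0)
3. t3 CAS -> counter=1 r=(1,0,0) succ=(0,0,1) retry=(0,0,0)
4. t2 LOAD -> counter=1 r=(1,1,0) succ=(0,0,1) retry=(0,0,0)
5. t1 CAS -> counter=2 r=(1,1,0) succ=(1,0,1) retry=(0,0,0)
6. t3 LOAD -> counter=2 r=(1,1,2) succ=(1,0,1) retry=(0,0,0)
7. t3 CAS -> counter=3 r=(1,1,2) succ=(1,0,2) retry=(0,0,0)
8. t1 LOAD -> counter=3 r=(3,1,2) succ=(1,0,2) retry=(0,0,0)
9. t2 CAS -> counter=3 r=(3,1,2) succ=(1,0,2) retry=(0,1,0)
10. t2 LOAD -> counter=3 r=(3,3,2) succ=(1,0,2) retry=(0,1,0)
11. t2 CAS -> counter=4 r=(3,3,2) succ=(1,1,2) retry=(0,1,0)
12. t1 CAS -> counter=4 r=(3,3,2) succ=(1,1,2) retry=(1,1,0)
13. t2 LOAD -> counter=4 r=(3,4,2) succ=(1,1,2) retry=(1,1,0)
14. t1 LOAD -> counter=4 r=(4,4,2) succ=(1,1,2) retry=(1,1,0)
15. t1 CAS -> counter=5 r=(4,4,2) succ=(2,1,2) retry=(1,1,0)
16. t3 LOAD -> counter=5 r=(4,4,5) succ=(2,1,2) retry=(1,1,0)
17. t2 CAS -> counter=5 r=(4,4,5) succ=(2,1,2) retry=(1,2,0)
18. t3 CAS -> counter=6 r=(4,4,5) succ=(2,1,3) retry=(1,2,0)

counter=6 r=(4,4,5) succ=(2,1,3) retry=(1,2,0)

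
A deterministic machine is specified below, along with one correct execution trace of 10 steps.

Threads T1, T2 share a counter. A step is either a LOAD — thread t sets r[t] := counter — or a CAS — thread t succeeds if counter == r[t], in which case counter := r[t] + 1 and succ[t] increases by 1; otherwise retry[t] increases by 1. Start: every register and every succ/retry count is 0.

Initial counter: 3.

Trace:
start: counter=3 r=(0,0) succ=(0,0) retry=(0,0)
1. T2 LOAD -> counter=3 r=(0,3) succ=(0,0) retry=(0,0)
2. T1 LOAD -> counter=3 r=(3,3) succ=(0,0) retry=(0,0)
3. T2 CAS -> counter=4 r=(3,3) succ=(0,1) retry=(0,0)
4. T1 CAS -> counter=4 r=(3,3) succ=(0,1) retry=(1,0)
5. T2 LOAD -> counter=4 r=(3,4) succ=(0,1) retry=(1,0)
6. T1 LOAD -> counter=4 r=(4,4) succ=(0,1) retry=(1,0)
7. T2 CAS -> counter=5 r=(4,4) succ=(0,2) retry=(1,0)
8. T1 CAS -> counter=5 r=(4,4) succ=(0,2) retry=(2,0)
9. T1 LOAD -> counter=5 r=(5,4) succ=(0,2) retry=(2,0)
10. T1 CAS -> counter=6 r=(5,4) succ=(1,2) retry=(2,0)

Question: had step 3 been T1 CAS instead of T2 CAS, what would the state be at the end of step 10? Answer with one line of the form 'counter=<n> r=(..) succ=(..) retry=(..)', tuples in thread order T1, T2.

(re-executing from step 3 with the substitution; state before step 3: counter=3 r=(3,3) succ=(0,0) retry=(0,0))
3. T1 CAS -> counter=4 r=(3,3) succ=(1,0) retry=(0,0)
4. T1 CAS -> counter=4 r=(3,3) succ=(1,0) retry=(1,0)
5. T2 LOAD -> counter=4 r=(3,4) succ=(1,0) retry=(1,0)
6. T1 LOAD -> counter=4 r=(4,4) succ=(1,0) retry=(1,0)
7. T2 CAS -> counter=5 r=(4,4) succ=(1,1) retry=(1,0)
8. T1 CAS -> counter=5 r=(4,4) succ=(1,1) retry=(2,0)
9. T1 LOAD -> counter=5 r=(5,4) succ=(1,1) retry=(2,0)
10. T1 CAS -> counter=6 r=(5,4) succ=(2,1) retry=(2,0)

counter=6 r=(5,4) succ=(2,1) retry=(2,0)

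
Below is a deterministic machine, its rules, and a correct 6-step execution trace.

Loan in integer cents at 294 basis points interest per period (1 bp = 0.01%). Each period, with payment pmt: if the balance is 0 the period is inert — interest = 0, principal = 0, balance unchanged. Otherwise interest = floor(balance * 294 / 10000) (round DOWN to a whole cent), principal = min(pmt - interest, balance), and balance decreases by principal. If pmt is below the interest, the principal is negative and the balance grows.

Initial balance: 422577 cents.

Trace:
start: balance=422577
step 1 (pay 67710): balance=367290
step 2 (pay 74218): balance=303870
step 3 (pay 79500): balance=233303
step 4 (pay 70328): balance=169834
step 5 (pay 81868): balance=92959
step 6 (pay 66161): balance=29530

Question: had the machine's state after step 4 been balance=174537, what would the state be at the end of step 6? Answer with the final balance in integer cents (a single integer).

state after step 4 := balance=174537
step 5 (pay 81868): balance=97800
step 6 (pay 66161): balance=34514

34514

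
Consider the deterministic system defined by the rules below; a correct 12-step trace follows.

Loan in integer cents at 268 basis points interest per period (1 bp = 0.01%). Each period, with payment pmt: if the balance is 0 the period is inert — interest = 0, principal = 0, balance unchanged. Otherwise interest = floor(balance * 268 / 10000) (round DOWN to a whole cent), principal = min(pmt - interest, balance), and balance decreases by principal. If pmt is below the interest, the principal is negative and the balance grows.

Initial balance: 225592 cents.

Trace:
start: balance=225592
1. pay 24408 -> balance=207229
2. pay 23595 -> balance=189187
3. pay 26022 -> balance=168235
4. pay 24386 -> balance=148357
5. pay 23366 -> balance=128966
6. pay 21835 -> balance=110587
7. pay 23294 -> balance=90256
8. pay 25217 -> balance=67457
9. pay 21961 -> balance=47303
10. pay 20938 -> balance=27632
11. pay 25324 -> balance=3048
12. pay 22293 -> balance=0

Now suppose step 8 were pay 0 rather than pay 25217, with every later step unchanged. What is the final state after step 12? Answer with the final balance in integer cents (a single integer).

(re-executing from step 8 with the substitution; state before step 8: balance=90256)
8. pay 0 -> balance=92674
9. pay 21961 -> balance=73196
10. pay 20938 -> balance=54219
11. pay 25324 -> balance=30348
12. pay 22293 -> balance=8868

8868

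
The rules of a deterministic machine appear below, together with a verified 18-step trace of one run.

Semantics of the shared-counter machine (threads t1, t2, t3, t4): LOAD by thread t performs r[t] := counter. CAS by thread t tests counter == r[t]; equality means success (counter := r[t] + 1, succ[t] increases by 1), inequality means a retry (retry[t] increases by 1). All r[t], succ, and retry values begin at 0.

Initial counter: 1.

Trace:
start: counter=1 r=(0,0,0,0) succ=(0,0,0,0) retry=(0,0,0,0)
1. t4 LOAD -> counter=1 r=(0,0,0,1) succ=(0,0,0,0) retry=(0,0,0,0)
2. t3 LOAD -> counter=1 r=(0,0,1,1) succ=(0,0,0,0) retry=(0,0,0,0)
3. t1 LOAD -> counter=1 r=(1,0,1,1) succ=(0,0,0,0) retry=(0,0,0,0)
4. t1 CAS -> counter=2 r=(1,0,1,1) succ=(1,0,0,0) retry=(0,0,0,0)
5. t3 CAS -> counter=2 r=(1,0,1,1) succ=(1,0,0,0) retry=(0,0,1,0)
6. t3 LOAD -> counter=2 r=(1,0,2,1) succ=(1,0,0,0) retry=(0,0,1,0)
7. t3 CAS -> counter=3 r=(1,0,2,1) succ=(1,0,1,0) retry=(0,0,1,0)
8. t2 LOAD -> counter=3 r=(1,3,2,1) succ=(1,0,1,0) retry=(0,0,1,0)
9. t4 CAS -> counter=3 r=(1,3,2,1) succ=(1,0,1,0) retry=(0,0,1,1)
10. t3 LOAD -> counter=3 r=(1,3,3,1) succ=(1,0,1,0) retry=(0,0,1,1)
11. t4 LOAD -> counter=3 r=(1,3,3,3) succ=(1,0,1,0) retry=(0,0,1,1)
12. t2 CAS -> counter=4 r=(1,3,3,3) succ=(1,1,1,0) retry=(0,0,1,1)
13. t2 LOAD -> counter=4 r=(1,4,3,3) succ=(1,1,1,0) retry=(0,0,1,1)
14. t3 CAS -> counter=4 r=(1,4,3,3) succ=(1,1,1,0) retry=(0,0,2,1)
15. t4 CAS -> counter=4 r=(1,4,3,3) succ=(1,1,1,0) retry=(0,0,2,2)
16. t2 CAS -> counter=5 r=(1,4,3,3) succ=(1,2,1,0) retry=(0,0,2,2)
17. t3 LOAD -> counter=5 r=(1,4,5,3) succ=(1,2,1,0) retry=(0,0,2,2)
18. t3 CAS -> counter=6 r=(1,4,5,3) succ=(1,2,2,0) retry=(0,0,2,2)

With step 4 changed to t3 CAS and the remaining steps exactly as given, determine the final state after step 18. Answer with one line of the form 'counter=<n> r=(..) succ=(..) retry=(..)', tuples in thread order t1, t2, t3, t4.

(re-executing from step 4 with the substitution; state before step 4: counter=1 r=(1,0,1,1) succ=(0,0,0,0) retry=(0,0,0,0))
4. t3 CAS -> counter=2 r=(1,0,1,1) succ=(0,0,1,0) retry=(0,0,0,0)
5. t3 CAS -> counter=2 r=(1,0,1,1) succ=(0,0,1,0) retry=(0,0,1,0)
6. t3 LOAD -> counter=2 r=(1,0,2,1) succ=(0,0,1,0) retry=(0,0,1,0)
7. t3 CAS -> counter=3 r=(1,0,2,1) succ=(0,0,2,0) retry=(0,0,1,0)
8. t2 LOAD -> counter=3 r=(1,3,2,1) succ=(0,0,2,0) retry=(0,0,1,0)
9. t4 CAS -> counter=3 r=(1,3,2,1) succ=(0,0,2,0) retry=(0,0,1,1)
10. t3 LOAD -> counter=3 r=(1,3,3,1) succ=(0,0,2,0) retry=(0,0,1,1)
11. t4 LOAD -> counter=3 r=(1,3,3,3) succ=(0,0,2,0) retry=(0,0,1,1)
12. t2 CAS -> counter=4 r=(1,3,3,3) succ=(0,1,2,0) retry=(0,0,1,1)
13. t2 LOAD -> counter=4 r=(1,4,3,3) succ=(0,1,2,0) retry=(0,0,1,1)
14. t3 CAS -> counter=4 r=(1,4,3,3) succ=(0,1,2,0) retry=(0,0,2,1)
15. t4 CAS -> counter=4 r=(1,4,3,3) succ=(0,1,2,0) retry=(0,0,2,2)
16. t2 CAS -> counter=5 r=(1,4,3,3) succ=(0,2,2,0) retry=(0,0,2,2)
17. t3 LOAD -> counter=5 r=(1,4,5,3) succ=(0,2,2,0) retry=(0,0,2,2)
18. t3 CAS -> counter=6 r=(1,4,5,3) succ=(0,2,3,0) retry=(0,0,2,2)

counter=6 r=(1,4,5,3) succ=(0,2,3,0) retry=(0,0,2,2)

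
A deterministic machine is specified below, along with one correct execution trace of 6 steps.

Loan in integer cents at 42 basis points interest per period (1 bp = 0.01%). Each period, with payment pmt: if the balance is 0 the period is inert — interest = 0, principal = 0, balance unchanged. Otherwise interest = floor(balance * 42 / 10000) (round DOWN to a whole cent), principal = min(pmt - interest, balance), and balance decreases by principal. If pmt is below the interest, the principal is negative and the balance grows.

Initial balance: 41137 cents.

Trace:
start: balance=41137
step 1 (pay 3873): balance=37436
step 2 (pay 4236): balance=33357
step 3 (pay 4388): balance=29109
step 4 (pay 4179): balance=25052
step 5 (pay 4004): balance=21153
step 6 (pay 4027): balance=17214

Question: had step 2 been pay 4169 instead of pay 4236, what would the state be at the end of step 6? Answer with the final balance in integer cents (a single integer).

(re-executing from step 2 with the substitution; state before step 2: balance=37436)
step 2 (pay 4169): balance=33424
step 3 (pay 4388): balance=29176
step 4 (pay 4179): balance=25119
step 5 (pay 4004): balance=21220
step 6 (pay 4027): balance=17282

17282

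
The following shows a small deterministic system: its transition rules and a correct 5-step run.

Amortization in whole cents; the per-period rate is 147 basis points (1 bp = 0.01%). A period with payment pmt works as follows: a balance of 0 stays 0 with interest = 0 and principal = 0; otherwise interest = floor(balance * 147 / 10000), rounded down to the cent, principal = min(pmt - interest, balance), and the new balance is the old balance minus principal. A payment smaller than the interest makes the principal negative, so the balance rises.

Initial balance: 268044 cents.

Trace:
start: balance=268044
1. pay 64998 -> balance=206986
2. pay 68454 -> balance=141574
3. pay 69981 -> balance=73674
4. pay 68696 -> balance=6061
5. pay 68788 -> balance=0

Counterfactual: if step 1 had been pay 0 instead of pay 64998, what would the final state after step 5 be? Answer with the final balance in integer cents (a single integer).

(re-executing from step 1 with the substitution; state before step 1: balance=268044)
1. pay 0 -> balance=271984
2. pay 68454 -> balance=207528
3. pay 69981 -> balance=140597
4. pay 68696 -> balance=73967
5. pay 68788 -> balance=6266

6266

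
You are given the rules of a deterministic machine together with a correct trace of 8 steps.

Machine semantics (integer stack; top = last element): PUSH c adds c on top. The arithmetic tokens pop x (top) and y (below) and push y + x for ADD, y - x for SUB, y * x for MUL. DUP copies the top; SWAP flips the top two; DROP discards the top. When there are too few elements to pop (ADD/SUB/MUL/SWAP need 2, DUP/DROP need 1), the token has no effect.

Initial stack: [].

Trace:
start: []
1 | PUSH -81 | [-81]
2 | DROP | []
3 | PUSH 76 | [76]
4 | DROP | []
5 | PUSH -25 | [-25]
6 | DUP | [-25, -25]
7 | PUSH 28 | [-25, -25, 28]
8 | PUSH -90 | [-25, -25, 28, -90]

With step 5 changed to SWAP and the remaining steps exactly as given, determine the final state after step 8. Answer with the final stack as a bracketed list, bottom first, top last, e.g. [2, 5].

[28, -90]

(re-executing from step 5 with the substitution; state before step 5: [])
5 | SWAP | []
6 | DUP | []
7 | PUSH 28 | [28]
8 | PUSH -90 | [28, -90]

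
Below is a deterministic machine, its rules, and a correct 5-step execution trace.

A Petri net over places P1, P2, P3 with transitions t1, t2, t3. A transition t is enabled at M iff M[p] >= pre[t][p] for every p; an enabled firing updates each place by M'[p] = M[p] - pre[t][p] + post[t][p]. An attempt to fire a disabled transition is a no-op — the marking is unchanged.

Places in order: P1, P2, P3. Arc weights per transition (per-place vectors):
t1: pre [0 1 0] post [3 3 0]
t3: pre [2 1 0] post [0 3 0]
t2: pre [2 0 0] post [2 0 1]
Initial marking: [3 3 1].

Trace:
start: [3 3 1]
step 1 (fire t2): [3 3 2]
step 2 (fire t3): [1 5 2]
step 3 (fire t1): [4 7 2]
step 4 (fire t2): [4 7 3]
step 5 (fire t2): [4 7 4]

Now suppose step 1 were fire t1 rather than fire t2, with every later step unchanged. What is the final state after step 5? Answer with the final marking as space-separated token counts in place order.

(re-executing from step 1 with the substitution; state before step 1: [3 3 1])
step 1 (fire t1): [6 5 1]
step 2 (fire t3): [4 7 1]
step 3 (fire t1): [7 9 1]
step 4 (fire t2): [7 9 2]
step 5 (fire t2): [7 9 3]

7 9 3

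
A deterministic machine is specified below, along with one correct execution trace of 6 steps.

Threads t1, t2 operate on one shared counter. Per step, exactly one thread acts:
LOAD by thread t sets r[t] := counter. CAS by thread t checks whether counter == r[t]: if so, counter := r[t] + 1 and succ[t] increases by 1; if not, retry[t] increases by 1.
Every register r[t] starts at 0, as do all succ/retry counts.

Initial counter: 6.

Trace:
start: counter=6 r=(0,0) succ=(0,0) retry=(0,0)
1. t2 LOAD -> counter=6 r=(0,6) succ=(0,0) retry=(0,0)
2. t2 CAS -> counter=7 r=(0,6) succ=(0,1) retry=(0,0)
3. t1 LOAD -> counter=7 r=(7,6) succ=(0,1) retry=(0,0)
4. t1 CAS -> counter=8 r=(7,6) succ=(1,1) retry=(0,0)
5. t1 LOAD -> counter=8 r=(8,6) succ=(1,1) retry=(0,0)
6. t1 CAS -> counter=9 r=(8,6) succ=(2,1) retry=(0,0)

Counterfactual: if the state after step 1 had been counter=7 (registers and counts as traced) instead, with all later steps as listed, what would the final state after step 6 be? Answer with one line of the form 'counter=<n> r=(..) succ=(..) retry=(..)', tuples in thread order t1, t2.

counter=9 r=(8,6) succ=(2,0) retry=(0,1)

state after step 1 := counter=7 r=(0,6) succ=(0,0) retry=(0,0)
2. t2 CAS -> counter=7 r=(0,6) succ=(0,0) retry=(0,1)
3. t1 LOAD -> counter=7 r=(7,6) succ=(0,0) retry=(0,1)
4. t1 CAS -> counter=8 r=(7,6) succ=(1,0) retry=(0,1)
5. t1 LOAD -> counter=8 r=(8,6) succ=(1,0) retry=(0,1)
6. t1 CAS -> counter=9 r=(8,6) succ=(2,0) retry=(0,1)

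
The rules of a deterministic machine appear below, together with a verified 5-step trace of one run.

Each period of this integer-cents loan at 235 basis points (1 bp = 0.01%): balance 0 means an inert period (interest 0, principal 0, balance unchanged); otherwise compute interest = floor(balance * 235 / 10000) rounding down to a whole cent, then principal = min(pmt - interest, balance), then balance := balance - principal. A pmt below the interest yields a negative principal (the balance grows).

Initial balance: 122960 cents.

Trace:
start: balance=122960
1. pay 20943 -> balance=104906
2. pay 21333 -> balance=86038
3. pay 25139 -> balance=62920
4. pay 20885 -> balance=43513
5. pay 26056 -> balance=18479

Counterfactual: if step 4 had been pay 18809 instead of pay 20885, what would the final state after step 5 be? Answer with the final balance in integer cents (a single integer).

20604

(re-executing from step 4 with the substitution; state before step 4: balance=62920)
4. pay 18809 -> balance=45589
5. pay 26056 -> balance=20604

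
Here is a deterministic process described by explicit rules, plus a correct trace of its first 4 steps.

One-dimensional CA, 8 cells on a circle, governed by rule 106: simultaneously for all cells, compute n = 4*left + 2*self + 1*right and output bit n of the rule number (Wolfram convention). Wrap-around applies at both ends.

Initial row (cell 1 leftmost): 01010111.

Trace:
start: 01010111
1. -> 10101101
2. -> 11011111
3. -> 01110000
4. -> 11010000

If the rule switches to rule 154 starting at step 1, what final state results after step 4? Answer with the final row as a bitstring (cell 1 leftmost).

(re-executing steps 1..4 under rule 154; state before step 1: 01010111)
1. -> 00000110
2. -> 00001101
3. -> 10011000
4. -> 01110101

01110101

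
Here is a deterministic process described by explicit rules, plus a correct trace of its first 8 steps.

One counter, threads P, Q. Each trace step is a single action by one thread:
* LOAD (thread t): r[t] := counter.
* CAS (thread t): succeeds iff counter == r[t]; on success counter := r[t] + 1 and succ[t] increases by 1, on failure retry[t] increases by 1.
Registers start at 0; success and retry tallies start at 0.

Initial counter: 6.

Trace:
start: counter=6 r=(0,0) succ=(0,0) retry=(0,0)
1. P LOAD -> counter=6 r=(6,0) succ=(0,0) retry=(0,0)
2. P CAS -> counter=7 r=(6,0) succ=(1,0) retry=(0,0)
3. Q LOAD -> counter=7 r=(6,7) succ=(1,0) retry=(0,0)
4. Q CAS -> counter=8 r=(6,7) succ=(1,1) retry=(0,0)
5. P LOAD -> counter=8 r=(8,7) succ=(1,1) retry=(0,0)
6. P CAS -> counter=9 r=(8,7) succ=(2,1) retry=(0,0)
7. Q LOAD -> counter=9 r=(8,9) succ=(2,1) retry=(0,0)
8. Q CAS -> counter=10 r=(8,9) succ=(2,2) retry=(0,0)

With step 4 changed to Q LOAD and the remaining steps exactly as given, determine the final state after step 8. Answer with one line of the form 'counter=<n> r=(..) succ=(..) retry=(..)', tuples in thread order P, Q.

counter=9 r=(7,8) succ=(2,1) retry=(0,0)

(re-executing from step 4 with the substitution; state before step 4: counter=7 r=(6,7) succ=(1,0) retry=(0,0))
4. Q LOAD -> counter=7 r=(6,7) succ=(1,0) retry=(0,0)
5. P LOAD -> counter=7 r=(7,7) succ=(1,0) retry=(0,0)
6. P CAS -> counter=8 r=(7,7) succ=(2,0) retry=(0,0)
7. Q LOAD -> counter=8 r=(7,8) succ=(2,0) retry=(0,0)
8. Q CAS -> counter=9 r=(7,8) succ=(2,1) retry=(0,0)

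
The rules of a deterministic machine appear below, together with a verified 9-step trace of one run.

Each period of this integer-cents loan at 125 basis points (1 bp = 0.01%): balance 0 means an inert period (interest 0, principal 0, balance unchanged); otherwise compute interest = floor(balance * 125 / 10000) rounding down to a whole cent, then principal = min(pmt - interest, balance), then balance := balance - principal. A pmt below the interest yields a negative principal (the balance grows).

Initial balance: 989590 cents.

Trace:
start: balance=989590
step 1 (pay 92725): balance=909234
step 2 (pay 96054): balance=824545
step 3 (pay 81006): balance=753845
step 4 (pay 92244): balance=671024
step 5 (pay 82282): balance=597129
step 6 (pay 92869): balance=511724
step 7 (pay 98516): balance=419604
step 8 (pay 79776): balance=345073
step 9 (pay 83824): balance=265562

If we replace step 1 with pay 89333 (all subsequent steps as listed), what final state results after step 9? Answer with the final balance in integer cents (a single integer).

269306

(re-executing from step 1 with the substitution; state before step 1: balance=989590)
step 1 (pay 89333): balance=912626
step 2 (pay 96054): balance=827979
step 3 (pay 81006): balance=757322
step 4 (pay 92244): balance=674544
step 5 (pay 82282): balance=600693
step 6 (pay 92869): balance=515332
step 7 (pay 98516): balance=423257
step 8 (pay 79776): balance=348771
step 9 (pay 83824): balance=269306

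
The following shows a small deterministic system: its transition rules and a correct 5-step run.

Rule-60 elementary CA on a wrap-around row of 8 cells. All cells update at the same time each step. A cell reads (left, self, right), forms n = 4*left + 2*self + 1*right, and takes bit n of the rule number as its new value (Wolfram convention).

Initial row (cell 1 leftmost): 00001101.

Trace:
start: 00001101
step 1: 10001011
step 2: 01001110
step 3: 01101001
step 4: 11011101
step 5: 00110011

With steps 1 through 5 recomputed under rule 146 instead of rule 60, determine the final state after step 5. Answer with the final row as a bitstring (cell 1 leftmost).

10010110

(re-executing steps 1..5 under rule 146; state before step 1: 00001101)
step 1: 10010000
step 2: 01101001
step 3: 00000110
step 4: 00001001
step 5: 10010110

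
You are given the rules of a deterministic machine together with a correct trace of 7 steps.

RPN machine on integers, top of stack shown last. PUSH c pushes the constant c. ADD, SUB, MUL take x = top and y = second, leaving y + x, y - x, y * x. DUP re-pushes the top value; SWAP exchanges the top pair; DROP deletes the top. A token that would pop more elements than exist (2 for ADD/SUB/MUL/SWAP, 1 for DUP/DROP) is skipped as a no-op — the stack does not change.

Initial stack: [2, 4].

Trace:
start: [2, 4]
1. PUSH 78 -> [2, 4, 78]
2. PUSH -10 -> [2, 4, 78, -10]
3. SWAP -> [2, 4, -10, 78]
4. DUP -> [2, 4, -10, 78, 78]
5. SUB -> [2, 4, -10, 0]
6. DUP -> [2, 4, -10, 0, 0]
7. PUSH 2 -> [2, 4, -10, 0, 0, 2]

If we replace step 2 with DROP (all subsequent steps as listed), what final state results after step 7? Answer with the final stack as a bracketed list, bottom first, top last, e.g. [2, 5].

[4, 0, 0, 2]

(re-executing from step 2 with the substitution; state before step 2: [2, 4, 78])
2. DROP -> [2, 4]
3. SWAP -> [4, 2]
4. DUP -> [4, 2, 2]
5. SUB -> [4, 0]
6. DUP -> [4, 0, 0]
7. PUSH 2 -> [4, 0, 0, 2]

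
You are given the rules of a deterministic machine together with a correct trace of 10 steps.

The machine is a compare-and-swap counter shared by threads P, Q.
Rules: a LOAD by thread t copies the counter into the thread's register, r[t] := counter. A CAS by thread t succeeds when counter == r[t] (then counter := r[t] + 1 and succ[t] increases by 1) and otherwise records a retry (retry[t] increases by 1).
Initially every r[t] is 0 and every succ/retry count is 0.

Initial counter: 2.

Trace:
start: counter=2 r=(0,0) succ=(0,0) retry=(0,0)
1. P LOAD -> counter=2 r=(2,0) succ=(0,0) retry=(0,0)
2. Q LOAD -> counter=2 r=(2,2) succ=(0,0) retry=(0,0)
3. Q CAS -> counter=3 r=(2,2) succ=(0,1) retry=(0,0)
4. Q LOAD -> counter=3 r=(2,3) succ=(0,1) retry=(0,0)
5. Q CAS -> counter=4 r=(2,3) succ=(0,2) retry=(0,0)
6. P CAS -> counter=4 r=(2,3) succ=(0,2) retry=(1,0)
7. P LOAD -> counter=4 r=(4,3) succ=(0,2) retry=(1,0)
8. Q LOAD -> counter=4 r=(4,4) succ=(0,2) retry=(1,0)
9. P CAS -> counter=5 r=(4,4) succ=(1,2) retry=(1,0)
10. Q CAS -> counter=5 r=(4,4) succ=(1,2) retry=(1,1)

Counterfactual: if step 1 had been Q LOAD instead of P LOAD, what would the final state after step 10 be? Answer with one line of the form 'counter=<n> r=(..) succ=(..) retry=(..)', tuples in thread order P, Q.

(re-executing from step 1 with the substitution; state before step 1: counter=2 r=(0,0) succ=(0,0) retry=(0,0))
1. Q LOAD -> counter=2 r=(0,2) succ=(0,0) retry=(0,0)
2. Q LOAD -> counter=2 r=(0,2) succ=(0,0) retry=(0,0)
3. Q CAS -> counter=3 r=(0,2) succ=(0,1) retry=(0,0)
4. Q LOAD -> counter=3 r=(0,3) succ=(0,1) retry=(0,0)
5. Q CAS -> counter=4 r=(0,3) succ=(0,2) retry=(0,0)
6. P CAS -> counter=4 r=(0,3) succ=(0,2) retry=(1,0)
7. P LOAD -> counter=4 r=(4,3) succ=(0,2) retry=(1,0)
8. Q LOAD -> counter=4 r=(4,4) succ=(0,2) retry=(1,0)
9. P CAS -> counter=5 r=(4,4) succ=(1,2) retry=(1,0)
10. Q CAS -> counter=5 r=(4,4) succ=(1,2) retry=(1,1)

counter=5 r=(4,4) succ=(1,2) retry=(1,1)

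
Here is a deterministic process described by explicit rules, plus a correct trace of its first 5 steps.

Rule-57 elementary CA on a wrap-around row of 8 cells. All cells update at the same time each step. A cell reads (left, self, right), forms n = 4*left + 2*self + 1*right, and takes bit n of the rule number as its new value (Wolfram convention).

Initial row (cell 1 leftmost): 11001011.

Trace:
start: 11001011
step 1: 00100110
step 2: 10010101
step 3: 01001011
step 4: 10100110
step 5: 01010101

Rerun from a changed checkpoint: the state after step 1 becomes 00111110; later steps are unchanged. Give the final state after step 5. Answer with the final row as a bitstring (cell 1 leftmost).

01101001

state after step 1 := 00111110
step 2: 10100001
step 3: 01011101
step 4: 10110010
step 5: 01101001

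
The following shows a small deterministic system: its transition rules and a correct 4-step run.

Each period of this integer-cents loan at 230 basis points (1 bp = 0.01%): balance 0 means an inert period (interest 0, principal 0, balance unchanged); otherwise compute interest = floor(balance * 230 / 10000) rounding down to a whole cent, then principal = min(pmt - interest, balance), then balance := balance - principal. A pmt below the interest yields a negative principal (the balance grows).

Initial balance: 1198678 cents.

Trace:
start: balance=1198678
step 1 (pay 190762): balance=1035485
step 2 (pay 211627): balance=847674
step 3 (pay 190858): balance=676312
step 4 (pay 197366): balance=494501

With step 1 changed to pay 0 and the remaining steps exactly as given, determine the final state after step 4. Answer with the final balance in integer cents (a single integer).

(re-executing from step 1 with the substitution; state before step 1: balance=1198678)
step 1 (pay 0): balance=1226247
step 2 (pay 211627): balance=1042823
step 3 (pay 190858): balance=875949
step 4 (pay 197366): balance=698729

698729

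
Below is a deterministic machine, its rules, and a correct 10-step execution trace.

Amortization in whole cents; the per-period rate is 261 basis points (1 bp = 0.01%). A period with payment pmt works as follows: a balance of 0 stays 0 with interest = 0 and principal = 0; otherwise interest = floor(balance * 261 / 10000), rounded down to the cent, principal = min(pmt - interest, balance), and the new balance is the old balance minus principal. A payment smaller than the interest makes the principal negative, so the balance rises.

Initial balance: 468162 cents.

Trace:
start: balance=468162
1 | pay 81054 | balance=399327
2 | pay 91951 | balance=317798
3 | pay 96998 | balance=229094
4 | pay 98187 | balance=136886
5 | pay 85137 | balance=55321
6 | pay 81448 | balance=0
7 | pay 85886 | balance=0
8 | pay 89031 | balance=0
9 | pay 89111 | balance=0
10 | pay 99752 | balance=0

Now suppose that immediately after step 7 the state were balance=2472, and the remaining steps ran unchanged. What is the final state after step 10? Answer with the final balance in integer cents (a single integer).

0

state after step 7 := balance=2472
8 | pay 89031 | balance=0
9 | pay 89111 | balance=0
10 | pay 99752 | balance=0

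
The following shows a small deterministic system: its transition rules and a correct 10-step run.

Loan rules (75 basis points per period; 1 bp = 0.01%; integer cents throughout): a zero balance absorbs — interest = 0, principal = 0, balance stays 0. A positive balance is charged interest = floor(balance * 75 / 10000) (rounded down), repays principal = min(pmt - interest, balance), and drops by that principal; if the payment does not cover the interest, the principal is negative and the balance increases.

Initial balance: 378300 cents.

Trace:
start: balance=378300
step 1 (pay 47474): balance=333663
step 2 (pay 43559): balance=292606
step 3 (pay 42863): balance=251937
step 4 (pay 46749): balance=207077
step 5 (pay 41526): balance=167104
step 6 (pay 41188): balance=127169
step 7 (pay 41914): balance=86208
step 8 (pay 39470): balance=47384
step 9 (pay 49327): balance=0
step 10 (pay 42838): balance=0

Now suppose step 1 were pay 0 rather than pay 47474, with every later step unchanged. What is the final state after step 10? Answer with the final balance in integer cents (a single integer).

(re-executing from step 1 with the substitution; state before step 1: balance=378300)
step 1 (pay 0): balance=381137
step 2 (pay 43559): balance=340436
step 3 (pay 42863): balance=300126
step 4 (pay 46749): balance=255627
step 5 (pay 41526): balance=216018
step 6 (pay 41188): balance=176450
step 7 (pay 41914): balance=135859
step 8 (pay 39470): balance=97407
step 9 (pay 49327): balance=48810
step 10 (pay 42838): balance=6338

6338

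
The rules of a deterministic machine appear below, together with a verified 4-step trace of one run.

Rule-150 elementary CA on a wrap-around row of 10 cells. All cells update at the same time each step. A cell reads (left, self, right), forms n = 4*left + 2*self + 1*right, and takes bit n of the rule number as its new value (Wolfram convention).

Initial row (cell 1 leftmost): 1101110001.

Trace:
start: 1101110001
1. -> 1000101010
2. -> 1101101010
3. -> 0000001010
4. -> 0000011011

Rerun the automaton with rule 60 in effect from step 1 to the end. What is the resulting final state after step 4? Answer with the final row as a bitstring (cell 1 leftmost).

(re-executing steps 1..4 under rule 60; state before step 1: 1101110001)
1. -> 0011001001
2. -> 1010101101
3. -> 0111111011
4. -> 1100000110

1100000110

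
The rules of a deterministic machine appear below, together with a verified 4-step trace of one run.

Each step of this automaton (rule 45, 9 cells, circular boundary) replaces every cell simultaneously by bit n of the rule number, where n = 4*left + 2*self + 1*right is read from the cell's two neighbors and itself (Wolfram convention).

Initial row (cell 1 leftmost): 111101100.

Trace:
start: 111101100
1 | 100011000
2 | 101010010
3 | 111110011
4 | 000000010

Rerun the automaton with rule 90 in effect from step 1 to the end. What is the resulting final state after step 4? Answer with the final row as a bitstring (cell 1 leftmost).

(re-executing steps 1..4 under rule 90; state before step 1: 111101100)
1 | 100101111
2 | 111001000
3 | 101110101
4 | 101010001

101010001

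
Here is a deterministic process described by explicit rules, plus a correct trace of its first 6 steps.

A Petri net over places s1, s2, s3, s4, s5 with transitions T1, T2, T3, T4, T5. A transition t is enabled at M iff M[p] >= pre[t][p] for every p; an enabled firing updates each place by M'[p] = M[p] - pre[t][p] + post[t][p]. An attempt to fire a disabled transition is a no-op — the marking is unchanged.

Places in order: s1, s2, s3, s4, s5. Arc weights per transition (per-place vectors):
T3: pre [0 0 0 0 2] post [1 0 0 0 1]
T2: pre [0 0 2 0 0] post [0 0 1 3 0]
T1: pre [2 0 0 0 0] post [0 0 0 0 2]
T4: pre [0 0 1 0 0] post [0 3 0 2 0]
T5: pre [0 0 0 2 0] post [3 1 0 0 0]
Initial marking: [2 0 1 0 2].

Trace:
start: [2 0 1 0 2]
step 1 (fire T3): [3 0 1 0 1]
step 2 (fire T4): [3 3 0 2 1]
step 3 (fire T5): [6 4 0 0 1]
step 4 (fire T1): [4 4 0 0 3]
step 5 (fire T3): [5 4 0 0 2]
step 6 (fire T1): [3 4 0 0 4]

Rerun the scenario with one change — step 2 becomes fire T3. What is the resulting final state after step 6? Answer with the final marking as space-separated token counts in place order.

0 0 1 0 4

(re-executing from step 2 with the substitution; state before step 2: [3 0 1 0 1])
step 2 (fire T3): [3 0 1 0 1]
step 3 (fire T5): [3 0 1 0 1]
step 4 (fire T1): [1 0 1 0 3]
step 5 (fire T3): [2 0 1 0 2]
step 6 (fire T1): [0 0 1 0 4]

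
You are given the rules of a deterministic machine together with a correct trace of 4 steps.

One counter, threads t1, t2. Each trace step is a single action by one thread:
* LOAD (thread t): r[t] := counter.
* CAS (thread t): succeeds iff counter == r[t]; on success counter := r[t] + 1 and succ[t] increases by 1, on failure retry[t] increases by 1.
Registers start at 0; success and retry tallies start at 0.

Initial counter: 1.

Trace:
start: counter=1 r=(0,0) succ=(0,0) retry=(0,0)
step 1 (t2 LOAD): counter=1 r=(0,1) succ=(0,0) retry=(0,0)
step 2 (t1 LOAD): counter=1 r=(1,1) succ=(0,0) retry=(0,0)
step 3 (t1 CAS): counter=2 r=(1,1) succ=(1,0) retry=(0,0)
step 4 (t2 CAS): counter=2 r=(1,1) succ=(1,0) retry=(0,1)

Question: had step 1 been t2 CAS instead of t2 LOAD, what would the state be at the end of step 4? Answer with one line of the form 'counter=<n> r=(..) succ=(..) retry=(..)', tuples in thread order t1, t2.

counter=2 r=(1,0) succ=(1,0) retry=(0,2)

(re-executing from step 1 with the substitution; state before step 1: counter=1 r=(0,0) succ=(0,0) retry=(0,0))
step 1 (t2 CAS): counter=1 r=(0,0) succ=(0,0) retry=(0,1)
step 2 (t1 LOAD): counter=1 r=(1,0) succ=(0,0) retry=(0,1)
step 3 (t1 CAS): counter=2 r=(1,0) succ=(1,0) retry=(0,1)
step 4 (t2 CAS): counter=2 r=(1,0) succ=(1,0) retry=(0,2)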